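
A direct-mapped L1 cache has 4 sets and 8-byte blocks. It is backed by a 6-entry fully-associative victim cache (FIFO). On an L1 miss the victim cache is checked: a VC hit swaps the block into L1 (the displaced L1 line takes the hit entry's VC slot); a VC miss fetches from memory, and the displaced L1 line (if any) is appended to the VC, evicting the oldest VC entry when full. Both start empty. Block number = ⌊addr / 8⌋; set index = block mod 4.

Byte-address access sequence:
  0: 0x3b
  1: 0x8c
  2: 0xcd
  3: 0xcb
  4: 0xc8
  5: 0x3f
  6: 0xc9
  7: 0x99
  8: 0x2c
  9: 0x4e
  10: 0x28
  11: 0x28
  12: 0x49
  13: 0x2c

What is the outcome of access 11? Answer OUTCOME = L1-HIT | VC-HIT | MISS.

#0 0x3b→b7/s3 MISS; vc=[]
#1 0x8c→b17/s1 MISS; vc=[]
#2 0xcd→b25/s1 MISS; vc=[17]
#3 0xcb→b25/s1 L1-HIT; vc=[17]
#4 0xc8→b25/s1 L1-HIT; vc=[17]
#5 0x3f→b7/s3 L1-HIT; vc=[17]
#6 0xc9→b25/s1 L1-HIT; vc=[17]
#7 0x99→b19/s3 MISS; vc=[17,7]
#8 0x2c→b5/s1 MISS; vc=[17,7,25]
#9 0x4e→b9/s1 MISS; vc=[17,7,25,5]
#10 0x28→b5/s1 VC-HIT; vc=[17,7,25,9]
#11 0x28→b5/s1 L1-HIT; vc=[17,7,25,9]
#12 0x49→b9/s1 VC-HIT; vc=[17,7,25,5]
#13 0x2c→b5/s1 VC-HIT; vc=[17,7,25,9]

OUTCOME = L1-HIT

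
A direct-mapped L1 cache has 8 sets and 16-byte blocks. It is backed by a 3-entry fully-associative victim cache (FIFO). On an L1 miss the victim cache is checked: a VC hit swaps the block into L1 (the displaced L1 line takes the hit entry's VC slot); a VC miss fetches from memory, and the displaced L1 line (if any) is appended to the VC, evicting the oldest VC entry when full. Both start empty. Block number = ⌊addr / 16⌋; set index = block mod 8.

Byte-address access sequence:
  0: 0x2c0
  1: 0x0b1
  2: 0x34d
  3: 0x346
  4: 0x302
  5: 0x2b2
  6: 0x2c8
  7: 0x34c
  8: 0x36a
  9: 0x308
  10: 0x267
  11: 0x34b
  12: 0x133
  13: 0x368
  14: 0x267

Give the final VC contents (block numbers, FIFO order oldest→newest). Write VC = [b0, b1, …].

VC = [11, 54, 43]

0: 0x2c0 (blk 44, set 4) → MISS  vc=[]
1: 0xb1 (blk 11, set 3) → MISS  vc=[]
2: 0x34d (blk 52, set 4) → MISS  vc=[44]
3: 0x346 (blk 52, set 4) → L1-HIT  vc=[44]
4: 0x302 (blk 48, set 0) → MISS  vc=[44]
5: 0x2b2 (blk 43, set 3) → MISS  vc=[44, 11]
6: 0x2c8 (blk 44, set 4) → VC-HIT  vc=[52, 11]
7: 0x34c (blk 52, set 4) → VC-HIT  vc=[44, 11]
8: 0x36a (blk 54, set 6) → MISS  vc=[44, 11]
9: 0x308 (blk 48, set 0) → L1-HIT  vc=[44, 11]
10: 0x267 (blk 38, set 6) → MISS  vc=[44, 11, 54]
11: 0x34b (blk 52, set 4) → L1-HIT  vc=[44, 11, 54]
12: 0x133 (blk 19, set 3) → MISS  vc=[11, 54, 43]
13: 0x368 (blk 54, set 6) → VC-HIT  vc=[11, 38, 43]
14: 0x267 (blk 38, set 6) → VC-HIT  vc=[11, 54, 43]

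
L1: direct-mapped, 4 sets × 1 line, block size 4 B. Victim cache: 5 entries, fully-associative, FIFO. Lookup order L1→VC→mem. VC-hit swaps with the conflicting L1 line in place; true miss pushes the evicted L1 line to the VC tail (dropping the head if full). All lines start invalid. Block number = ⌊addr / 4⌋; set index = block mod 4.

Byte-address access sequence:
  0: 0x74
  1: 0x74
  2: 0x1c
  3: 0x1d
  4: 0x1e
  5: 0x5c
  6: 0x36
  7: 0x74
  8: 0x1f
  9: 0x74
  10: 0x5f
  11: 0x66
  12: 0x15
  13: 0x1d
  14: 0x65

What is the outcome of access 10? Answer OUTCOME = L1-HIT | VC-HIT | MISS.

0: 0x74 (blk 29, set 1) → MISS  vc=[]
1: 0x74 (blk 29, set 1) → L1-HIT  vc=[]
2: 0x1c (blk 7, set 3) → MISS  vc=[]
3: 0x1d (blk 7, set 3) → L1-HIT  vc=[]
4: 0x1e (blk 7, set 3) → L1-HIT  vc=[]
5: 0x5c (blk 23, set 3) → MISS  vc=[7]
6: 0x36 (blk 13, set 1) → MISS  vc=[7, 29]
7: 0x74 (blk 29, set 1) → VC-HIT  vc=[7, 13]
8: 0x1f (blk 7, set 3) → VC-HIT  vc=[23, 13]
9: 0x74 (blk 29, set 1) → L1-HIT  vc=[23, 13]
10: 0x5f (blk 23, set 3) → VC-HIT  vc=[7, 13]
11: 0x66 (blk 25, set 1) → MISS  vc=[7, 13, 29]
12: 0x15 (blk 5, set 1) → MISS  vc=[7, 13, 29, 25]
13: 0x1d (blk 7, set 3) → VC-HIT  vc=[23, 13, 29, 25]
14: 0x65 (blk 25, set 1) → VC-HIT  vc=[23, 13, 29, 5]

OUTCOME = VC-HIT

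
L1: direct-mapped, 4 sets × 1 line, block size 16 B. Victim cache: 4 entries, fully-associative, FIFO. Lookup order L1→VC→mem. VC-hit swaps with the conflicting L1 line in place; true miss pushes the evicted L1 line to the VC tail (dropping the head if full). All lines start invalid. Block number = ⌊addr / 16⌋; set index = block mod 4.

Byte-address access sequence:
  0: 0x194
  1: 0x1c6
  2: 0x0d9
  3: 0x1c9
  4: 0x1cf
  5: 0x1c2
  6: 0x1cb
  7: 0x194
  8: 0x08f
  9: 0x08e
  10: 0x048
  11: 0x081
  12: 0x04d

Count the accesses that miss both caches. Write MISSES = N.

  [0] addr=0x194 blk=25 s=1: MISS | VC []
  [1] addr=0x1c6 blk=28 s=0: MISS | VC []
  [2] addr=0xd9 blk=13 s=1: MISS | VC [25]
  [3] addr=0x1c9 blk=28 s=0: L1-HIT | VC [25]
  [4] addr=0x1cf blk=28 s=0: L1-HIT | VC [25]
  [5] addr=0x1c2 blk=28 s=0: L1-HIT | VC [25]
  [6] addr=0x1cb blk=28 s=0: L1-HIT | VC [25]
  [7] addr=0x194 blk=25 s=1: VC-HIT | VC [13]
  [8] addr=0x8f blk=8 s=0: MISS | VC [13, 28]
  [9] addr=0x8e blk=8 s=0: L1-HIT | VC [13, 28]
  [10] addr=0x48 blk=4 s=0: MISS | VC [13, 28, 8]
  [11] addr=0x81 blk=8 s=0: VC-HIT | VC [13, 28, 4]
  [12] addr=0x4d blk=4 s=0: VC-HIT | VC [13, 28, 8]

MISSES = 5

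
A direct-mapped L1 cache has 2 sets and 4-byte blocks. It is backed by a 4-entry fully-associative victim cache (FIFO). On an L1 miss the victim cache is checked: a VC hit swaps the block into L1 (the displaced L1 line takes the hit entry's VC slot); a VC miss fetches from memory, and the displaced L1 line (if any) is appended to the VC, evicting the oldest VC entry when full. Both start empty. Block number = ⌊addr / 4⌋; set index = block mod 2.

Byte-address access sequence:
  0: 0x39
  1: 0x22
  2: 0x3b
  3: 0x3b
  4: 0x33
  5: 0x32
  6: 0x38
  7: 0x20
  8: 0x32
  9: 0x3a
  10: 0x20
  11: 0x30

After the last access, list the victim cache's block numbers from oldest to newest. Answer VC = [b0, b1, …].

#0 0x39→b14/s0 MISS; vc=[]
#1 0x22→b8/s0 MISS; vc=[14]
#2 0x3b→b14/s0 VC-HIT; vc=[8]
#3 0x3b→b14/s0 L1-HIT; vc=[8]
#4 0x33→b12/s0 MISS; vc=[8,14]
#5 0x32→b12/s0 L1-HIT; vc=[8,14]
#6 0x38→b14/s0 VC-HIT; vc=[8,12]
#7 0x20→b8/s0 VC-HIT; vc=[14,12]
#8 0x32→b12/s0 VC-HIT; vc=[14,8]
#9 0x3a→b14/s0 VC-HIT; vc=[12,8]
#10 0x20→b8/s0 VC-HIT; vc=[12,14]
#11 0x30→b12/s0 VC-HIT; vc=[8,14]

VC = [8, 14]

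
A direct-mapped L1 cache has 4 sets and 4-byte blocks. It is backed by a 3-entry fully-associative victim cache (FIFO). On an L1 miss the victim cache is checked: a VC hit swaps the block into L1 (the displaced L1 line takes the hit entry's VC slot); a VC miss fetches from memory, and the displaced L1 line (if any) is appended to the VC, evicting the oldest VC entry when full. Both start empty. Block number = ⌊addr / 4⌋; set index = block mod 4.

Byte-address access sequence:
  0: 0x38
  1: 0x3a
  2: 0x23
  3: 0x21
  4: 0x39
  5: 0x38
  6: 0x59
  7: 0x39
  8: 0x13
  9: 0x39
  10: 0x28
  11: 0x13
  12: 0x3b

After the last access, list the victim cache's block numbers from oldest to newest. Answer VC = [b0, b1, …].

VC = [22, 8, 10]

#0 0x38→b14/s2 MISS; vc=[]
#1 0x3a→b14/s2 L1-HIT; vc=[]
#2 0x23→b8/s0 MISS; vc=[]
#3 0x21→b8/s0 L1-HIT; vc=[]
#4 0x39→b14/s2 L1-HIT; vc=[]
#5 0x38→b14/s2 L1-HIT; vc=[]
#6 0x59→b22/s2 MISS; vc=[14]
#7 0x39→b14/s2 VC-HIT; vc=[22]
#8 0x13→b4/s0 MISS; vc=[22,8]
#9 0x39→b14/s2 L1-HIT; vc=[22,8]
#10 0x28→b10/s2 MISS; vc=[22,8,14]
#11 0x13→b4/s0 L1-HIT; vc=[22,8,14]
#12 0x3b→b14/s2 VC-HIT; vc=[22,8,10]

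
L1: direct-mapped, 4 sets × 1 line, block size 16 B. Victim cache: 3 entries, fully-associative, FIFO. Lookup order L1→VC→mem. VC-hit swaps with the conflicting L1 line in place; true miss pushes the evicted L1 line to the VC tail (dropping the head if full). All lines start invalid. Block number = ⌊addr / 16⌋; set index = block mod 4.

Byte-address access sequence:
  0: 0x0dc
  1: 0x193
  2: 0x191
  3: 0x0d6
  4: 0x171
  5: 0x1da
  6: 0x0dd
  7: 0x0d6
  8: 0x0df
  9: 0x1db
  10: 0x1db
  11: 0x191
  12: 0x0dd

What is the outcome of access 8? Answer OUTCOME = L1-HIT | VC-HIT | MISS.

  [0] addr=0xdc blk=13 s=1: MISS | VC []
  [1] addr=0x193 blk=25 s=1: MISS | VC [13]
  [2] addr=0x191 blk=25 s=1: L1-HIT | VC [13]
  [3] addr=0xd6 blk=13 s=1: VC-HIT | VC [25]
  [4] addr=0x171 blk=23 s=3: MISS | VC [25]
  [5] addr=0x1da blk=29 s=1: MISS | VC [25, 13]
  [6] addr=0xdd blk=13 s=1: VC-HIT | VC [25, 29]
  [7] addr=0xd6 blk=13 s=1: L1-HIT | VC [25, 29]
  [8] addr=0xdf blk=13 s=1: L1-HIT | VC [25, 29]
  [9] addr=0x1db blk=29 s=1: VC-HIT | VC [25, 13]
  [10] addr=0x1db blk=29 s=1: L1-HIT | VC [25, 13]
  [11] addr=0x191 blk=25 s=1: VC-HIT | VC [29, 13]
  [12] addr=0xdd blk=13 s=1: VC-HIT | VC [29, 25]

OUTCOME = L1-HIT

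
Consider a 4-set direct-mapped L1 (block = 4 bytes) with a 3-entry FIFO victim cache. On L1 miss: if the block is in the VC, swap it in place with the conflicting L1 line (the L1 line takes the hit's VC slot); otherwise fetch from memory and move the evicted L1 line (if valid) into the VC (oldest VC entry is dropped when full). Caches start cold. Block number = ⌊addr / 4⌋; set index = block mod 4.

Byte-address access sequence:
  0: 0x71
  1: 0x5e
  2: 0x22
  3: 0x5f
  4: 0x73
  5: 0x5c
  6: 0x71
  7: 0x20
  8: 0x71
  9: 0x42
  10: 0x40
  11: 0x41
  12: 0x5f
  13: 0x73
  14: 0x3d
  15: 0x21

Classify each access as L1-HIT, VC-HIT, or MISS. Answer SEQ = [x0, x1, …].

SEQ = [MISS, MISS, MISS, L1-HIT, VC-HIT, L1-HIT, L1-HIT, VC-HIT, VC-HIT, MISS, L1-HIT, L1-HIT, L1-HIT, VC-HIT, MISS, VC-HIT]

#0 0x71→b28/s0 MISS; vc=[]
#1 0x5e→b23/s3 MISS; vc=[]
#2 0x22→b8/s0 MISS; vc=[28]
#3 0x5f→b23/s3 L1-HIT; vc=[28]
#4 0x73→b28/s0 VC-HIT; vc=[8]
#5 0x5c→b23/s3 L1-HIT; vc=[8]
#6 0x71→b28/s0 L1-HIT; vc=[8]
#7 0x20→b8/s0 VC-HIT; vc=[28]
#8 0x71→b28/s0 VC-HIT; vc=[8]
#9 0x42→b16/s0 MISS; vc=[8,28]
#10 0x40→b16/s0 L1-HIT; vc=[8,28]
#11 0x41→b16/s0 L1-HIT; vc=[8,28]
#12 0x5f→b23/s3 L1-HIT; vc=[8,28]
#13 0x73→b28/s0 VC-HIT; vc=[8,16]
#14 0x3d→b15/s3 MISS; vc=[8,16,23]
#15 0x21→b8/s0 VC-HIT; vc=[28,16,23]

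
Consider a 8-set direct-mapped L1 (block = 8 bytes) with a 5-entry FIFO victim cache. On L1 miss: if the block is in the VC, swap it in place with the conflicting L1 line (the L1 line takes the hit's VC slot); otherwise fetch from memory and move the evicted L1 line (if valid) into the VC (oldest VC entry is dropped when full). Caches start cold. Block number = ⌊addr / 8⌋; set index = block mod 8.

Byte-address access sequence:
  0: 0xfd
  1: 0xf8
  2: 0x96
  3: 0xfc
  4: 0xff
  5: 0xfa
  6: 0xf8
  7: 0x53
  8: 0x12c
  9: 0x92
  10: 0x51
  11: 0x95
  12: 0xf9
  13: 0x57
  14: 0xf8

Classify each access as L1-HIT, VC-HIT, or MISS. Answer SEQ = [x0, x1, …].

#0 0xfd→b31/s7 MISS; vc=[]
#1 0xf8→b31/s7 L1-HIT; vc=[]
#2 0x96→b18/s2 MISS; vc=[]
#3 0xfc→b31/s7 L1-HIT; vc=[]
#4 0xff→b31/s7 L1-HIT; vc=[]
#5 0xfa→b31/s7 L1-HIT; vc=[]
#6 0xf8→b31/s7 L1-HIT; vc=[]
#7 0x53→b10/s2 MISS; vc=[18]
#8 0x12c→b37/s5 MISS; vc=[18]
#9 0x92→b18/s2 VC-HIT; vc=[10]
#10 0x51→b10/s2 VC-HIT; vc=[18]
#11 0x95→b18/s2 VC-HIT; vc=[10]
#12 0xf9→b31/s7 L1-HIT; vc=[10]
#13 0x57→b10/s2 VC-HIT; vc=[18]
#14 0xf8→b31/s7 L1-HIT; vc=[18]

SEQ = [MISS, L1-HIT, MISS, L1-HIT, L1-HIT, L1-HIT, L1-HIT, MISS, MISS, VC-HIT, VC-HIT, VC-HIT, L1-HIT, VC-HIT, L1-HIT]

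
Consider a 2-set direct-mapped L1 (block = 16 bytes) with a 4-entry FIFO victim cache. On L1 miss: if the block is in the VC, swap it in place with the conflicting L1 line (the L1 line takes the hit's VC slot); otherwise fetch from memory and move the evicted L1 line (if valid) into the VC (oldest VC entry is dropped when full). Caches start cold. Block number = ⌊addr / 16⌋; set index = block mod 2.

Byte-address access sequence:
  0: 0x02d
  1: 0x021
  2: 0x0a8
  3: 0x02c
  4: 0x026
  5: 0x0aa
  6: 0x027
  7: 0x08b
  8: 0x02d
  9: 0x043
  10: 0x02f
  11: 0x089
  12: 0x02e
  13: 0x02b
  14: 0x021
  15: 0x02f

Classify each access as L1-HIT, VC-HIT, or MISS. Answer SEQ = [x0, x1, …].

SEQ = [MISS, L1-HIT, MISS, VC-HIT, L1-HIT, VC-HIT, VC-HIT, MISS, VC-HIT, MISS, VC-HIT, VC-HIT, VC-HIT, L1-HIT, L1-HIT, L1-HIT]

#0 0x2d→b2/s0 MISS; vc=[]
#1 0x21→b2/s0 L1-HIT; vc=[]
#2 0xa8→b10/s0 MISS; vc=[2]
#3 0x2c→b2/s0 VC-HIT; vc=[10]
#4 0x26→b2/s0 L1-HIT; vc=[10]
#5 0xaa→b10/s0 VC-HIT; vc=[2]
#6 0x27→b2/s0 VC-HIT; vc=[10]
#7 0x8b→b8/s0 MISS; vc=[10,2]
#8 0x2d→b2/s0 VC-HIT; vc=[10,8]
#9 0x43→b4/s0 MISS; vc=[10,8,2]
#10 0x2f→b2/s0 VC-HIT; vc=[10,8,4]
#11 0x89→b8/s0 VC-HIT; vc=[10,2,4]
#12 0x2e→b2/s0 VC-HIT; vc=[10,8,4]
#13 0x2b→b2/s0 L1-HIT; vc=[10,8,4]
#14 0x21→b2/s0 L1-HIT; vc=[10,8,4]
#15 0x2f→b2/s0 L1-HIT; vc=[10,8,4]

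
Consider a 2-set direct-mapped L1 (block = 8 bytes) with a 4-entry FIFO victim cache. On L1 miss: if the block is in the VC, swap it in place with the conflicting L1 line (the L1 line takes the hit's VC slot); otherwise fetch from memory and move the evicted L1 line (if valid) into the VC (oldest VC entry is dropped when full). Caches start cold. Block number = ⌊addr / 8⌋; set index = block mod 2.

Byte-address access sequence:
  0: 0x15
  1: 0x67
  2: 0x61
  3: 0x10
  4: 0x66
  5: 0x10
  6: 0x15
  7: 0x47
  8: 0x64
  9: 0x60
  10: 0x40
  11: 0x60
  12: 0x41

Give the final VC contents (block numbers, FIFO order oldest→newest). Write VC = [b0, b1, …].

#0 0x15→b2/s0 MISS; vc=[]
#1 0x67→b12/s0 MISS; vc=[2]
#2 0x61→b12/s0 L1-HIT; vc=[2]
#3 0x10→b2/s0 VC-HIT; vc=[12]
#4 0x66→b12/s0 VC-HIT; vc=[2]
#5 0x10→b2/s0 VC-HIT; vc=[12]
#6 0x15→b2/s0 L1-HIT; vc=[12]
#7 0x47→b8/s0 MISS; vc=[12,2]
#8 0x64→b12/s0 VC-HIT; vc=[8,2]
#9 0x60→b12/s0 L1-HIT; vc=[8,2]
#10 0x40→b8/s0 VC-HIT; vc=[12,2]
#11 0x60→b12/s0 VC-HIT; vc=[8,2]
#12 0x41→b8/s0 VC-HIT; vc=[12,2]

VC = [12, 2]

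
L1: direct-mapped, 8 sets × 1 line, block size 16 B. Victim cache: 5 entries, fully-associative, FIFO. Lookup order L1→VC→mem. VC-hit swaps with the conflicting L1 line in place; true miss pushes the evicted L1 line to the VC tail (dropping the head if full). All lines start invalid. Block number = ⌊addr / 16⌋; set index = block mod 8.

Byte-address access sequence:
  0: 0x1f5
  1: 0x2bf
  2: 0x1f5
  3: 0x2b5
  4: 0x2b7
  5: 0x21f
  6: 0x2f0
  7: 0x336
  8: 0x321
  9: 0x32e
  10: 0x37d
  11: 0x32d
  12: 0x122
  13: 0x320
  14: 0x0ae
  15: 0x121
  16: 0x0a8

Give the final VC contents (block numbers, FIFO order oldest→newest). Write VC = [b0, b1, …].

VC = [31, 43, 47, 18, 50]

0: 0x1f5 (blk 31, set 7) → MISS  vc=[]
1: 0x2bf (blk 43, set 3) → MISS  vc=[]
2: 0x1f5 (blk 31, set 7) → L1-HIT  vc=[]
3: 0x2b5 (blk 43, set 3) → L1-HIT  vc=[]
4: 0x2b7 (blk 43, set 3) → L1-HIT  vc=[]
5: 0x21f (blk 33, set 1) → MISS  vc=[]
6: 0x2f0 (blk 47, set 7) → MISS  vc=[31]
7: 0x336 (blk 51, set 3) → MISS  vc=[31, 43]
8: 0x321 (blk 50, set 2) → MISS  vc=[31, 43]
9: 0x32e (blk 50, set 2) → L1-HIT  vc=[31, 43]
10: 0x37d (blk 55, set 7) → MISS  vc=[31, 43, 47]
11: 0x32d (blk 50, set 2) → L1-HIT  vc=[31, 43, 47]
12: 0x122 (blk 18, set 2) → MISS  vc=[31, 43, 47, 50]
13: 0x320 (blk 50, set 2) → VC-HIT  vc=[31, 43, 47, 18]
14: 0xae (blk 10, set 2) → MISS  vc=[31, 43, 47, 18, 50]
15: 0x121 (blk 18, set 2) → VC-HIT  vc=[31, 43, 47, 10, 50]
16: 0xa8 (blk 10, set 2) → VC-HIT  vc=[31, 43, 47, 18, 50]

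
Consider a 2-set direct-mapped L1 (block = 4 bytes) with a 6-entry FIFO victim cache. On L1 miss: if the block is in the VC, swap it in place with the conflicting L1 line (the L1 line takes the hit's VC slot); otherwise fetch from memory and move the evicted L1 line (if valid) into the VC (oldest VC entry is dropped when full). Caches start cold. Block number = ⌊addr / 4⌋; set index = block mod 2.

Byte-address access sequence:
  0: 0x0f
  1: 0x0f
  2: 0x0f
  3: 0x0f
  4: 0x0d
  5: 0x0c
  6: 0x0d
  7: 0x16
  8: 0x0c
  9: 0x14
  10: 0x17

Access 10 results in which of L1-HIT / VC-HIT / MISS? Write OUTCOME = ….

OUTCOME = L1-HIT

#0 0xf→b3/s1 MISS; vc=[]
#1 0xf→b3/s1 L1-HIT; vc=[]
#2 0xf→b3/s1 L1-HIT; vc=[]
#3 0xf→b3/s1 L1-HIT; vc=[]
#4 0xd→b3/s1 L1-HIT; vc=[]
#5 0xc→b3/s1 L1-HIT; vc=[]
#6 0xd→b3/s1 L1-HIT; vc=[]
#7 0x16→b5/s1 MISS; vc=[3]
#8 0xc→b3/s1 VC-HIT; vc=[5]
#9 0x14→b5/s1 VC-HIT; vc=[3]
#10 0x17→b5/s1 L1-HIT; vc=[3]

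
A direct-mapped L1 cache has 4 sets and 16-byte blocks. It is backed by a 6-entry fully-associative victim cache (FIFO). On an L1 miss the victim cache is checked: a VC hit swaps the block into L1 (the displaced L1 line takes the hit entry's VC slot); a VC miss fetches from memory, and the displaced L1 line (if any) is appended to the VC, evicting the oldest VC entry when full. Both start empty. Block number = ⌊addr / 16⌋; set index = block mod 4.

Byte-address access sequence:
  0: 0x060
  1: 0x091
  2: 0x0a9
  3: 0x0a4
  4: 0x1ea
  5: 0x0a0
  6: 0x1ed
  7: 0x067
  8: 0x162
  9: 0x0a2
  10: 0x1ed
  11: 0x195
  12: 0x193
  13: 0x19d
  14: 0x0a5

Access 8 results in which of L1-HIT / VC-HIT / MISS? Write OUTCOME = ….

0: 0x60 (blk 6, set 2) → MISS  vc=[]
1: 0x91 (blk 9, set 1) → MISS  vc=[]
2: 0xa9 (blk 10, set 2) → MISS  vc=[6]
3: 0xa4 (blk 10, set 2) → L1-HIT  vc=[6]
4: 0x1ea (blk 30, set 2) → MISS  vc=[6, 10]
5: 0xa0 (blk 10, set 2) → VC-HIT  vc=[6, 30]
6: 0x1ed (blk 30, set 2) → VC-HIT  vc=[6, 10]
7: 0x67 (blk 6, set 2) → VC-HIT  vc=[30, 10]
8: 0x162 (blk 22, set 2) → MISS  vc=[30, 10, 6]
9: 0xa2 (blk 10, set 2) → VC-HIT  vc=[30, 22, 6]
10: 0x1ed (blk 30, set 2) → VC-HIT  vc=[10, 22, 6]
11: 0x195 (blk 25, set 1) → MISS  vc=[10, 22, 6, 9]
12: 0x193 (blk 25, set 1) → L1-HIT  vc=[10, 22, 6, 9]
13: 0x19d (blk 25, set 1) → L1-HIT  vc=[10, 22, 6, 9]
14: 0xa5 (blk 10, set 2) → VC-HIT  vc=[30, 22, 6, 9]

OUTCOME = MISS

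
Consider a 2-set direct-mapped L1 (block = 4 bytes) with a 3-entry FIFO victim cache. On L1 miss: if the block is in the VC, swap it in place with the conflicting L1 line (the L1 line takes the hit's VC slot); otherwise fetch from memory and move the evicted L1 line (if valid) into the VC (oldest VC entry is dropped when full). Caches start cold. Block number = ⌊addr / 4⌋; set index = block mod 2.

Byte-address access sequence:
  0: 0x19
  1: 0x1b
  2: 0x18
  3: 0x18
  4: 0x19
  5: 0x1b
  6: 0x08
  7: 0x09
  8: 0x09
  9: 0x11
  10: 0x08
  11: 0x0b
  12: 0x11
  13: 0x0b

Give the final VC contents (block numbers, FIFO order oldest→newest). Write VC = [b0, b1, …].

VC = [6, 4]

  [0] addr=0x19 blk=6 s=0: MISS | VC []
  [1] addr=0x1b blk=6 s=0: L1-HIT | VC []
  [2] addr=0x18 blk=6 s=0: L1-HIT | VC []
  [3] addr=0x18 blk=6 s=0: L1-HIT | VC []
  [4] addr=0x19 blk=6 s=0: L1-HIT | VC []
  [5] addr=0x1b blk=6 s=0: L1-HIT | VC []
  [6] addr=0x8 blk=2 s=0: MISS | VC [6]
  [7] addr=0x9 blk=2 s=0: L1-HIT | VC [6]
  [8] addr=0x9 blk=2 s=0: L1-HIT | VC [6]
  [9] addr=0x11 blk=4 s=0: MISS | VC [6, 2]
  [10] addr=0x8 blk=2 s=0: VC-HIT | VC [6, 4]
  [11] addr=0xb blk=2 s=0: L1-HIT | VC [6, 4]
  [12] addr=0x11 blk=4 s=0: VC-HIT | VC [6, 2]
  [13] addr=0xb blk=2 s=0: VC-HIT | VC [6, 4]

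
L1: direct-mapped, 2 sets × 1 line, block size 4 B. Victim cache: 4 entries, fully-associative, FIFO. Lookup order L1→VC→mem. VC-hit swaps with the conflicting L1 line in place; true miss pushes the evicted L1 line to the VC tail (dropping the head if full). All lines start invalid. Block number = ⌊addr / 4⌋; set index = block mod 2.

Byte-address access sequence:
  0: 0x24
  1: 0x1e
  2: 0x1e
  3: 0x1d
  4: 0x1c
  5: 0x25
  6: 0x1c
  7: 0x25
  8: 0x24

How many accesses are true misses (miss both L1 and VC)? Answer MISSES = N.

MISSES = 2

  [0] addr=0x24 blk=9 s=1: MISS | VC []
  [1] addr=0x1e blk=7 s=1: MISS | VC [9]
  [2] addr=0x1e blk=7 s=1: L1-HIT | VC [9]
  [3] addr=0x1d blk=7 s=1: L1-HIT | VC [9]
  [4] addr=0x1c blk=7 s=1: L1-HIT | VC [9]
  [5] addr=0x25 blk=9 s=1: VC-HIT | VC [7]
  [6] addr=0x1c blk=7 s=1: VC-HIT | VC [9]
  [7] addr=0x25 blk=9 s=1: VC-HIT | VC [7]
  [8] addr=0x24 blk=9 s=1: L1-HIT | VC [7]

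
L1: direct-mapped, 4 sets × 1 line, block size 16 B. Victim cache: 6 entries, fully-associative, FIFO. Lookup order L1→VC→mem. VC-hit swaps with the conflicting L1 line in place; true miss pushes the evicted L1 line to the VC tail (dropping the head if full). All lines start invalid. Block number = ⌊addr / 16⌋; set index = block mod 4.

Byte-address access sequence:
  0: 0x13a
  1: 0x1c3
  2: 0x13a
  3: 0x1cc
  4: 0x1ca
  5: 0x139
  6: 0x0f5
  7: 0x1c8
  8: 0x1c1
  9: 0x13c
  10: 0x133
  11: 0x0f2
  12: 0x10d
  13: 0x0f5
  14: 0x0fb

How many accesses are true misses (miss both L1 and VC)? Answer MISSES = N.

MISSES = 4

0: 0x13a (blk 19, set 3) → MISS  vc=[]
1: 0x1c3 (blk 28, set 0) → MISS  vc=[]
2: 0x13a (blk 19, set 3) → L1-HIT  vc=[]
3: 0x1cc (blk 28, set 0) → L1-HIT  vc=[]
4: 0x1ca (blk 28, set 0) → L1-HIT  vc=[]
5: 0x139 (blk 19, set 3) → L1-HIT  vc=[]
6: 0xf5 (blk 15, set 3) → MISS  vc=[19]
7: 0x1c8 (blk 28, set 0) → L1-HIT  vc=[19]
8: 0x1c1 (blk 28, set 0) → L1-HIT  vc=[19]
9: 0x13c (blk 19, set 3) → VC-HIT  vc=[15]
10: 0x133 (blk 19, set 3) → L1-HIT  vc=[15]
11: 0xf2 (blk 15, set 3) → VC-HIT  vc=[19]
12: 0x10d (blk 16, set 0) → MISS  vc=[19, 28]
13: 0xf5 (blk 15, set 3) → L1-HIT  vc=[19, 28]
14: 0xfb (blk 15, set 3) → L1-HIT  vc=[19, 28]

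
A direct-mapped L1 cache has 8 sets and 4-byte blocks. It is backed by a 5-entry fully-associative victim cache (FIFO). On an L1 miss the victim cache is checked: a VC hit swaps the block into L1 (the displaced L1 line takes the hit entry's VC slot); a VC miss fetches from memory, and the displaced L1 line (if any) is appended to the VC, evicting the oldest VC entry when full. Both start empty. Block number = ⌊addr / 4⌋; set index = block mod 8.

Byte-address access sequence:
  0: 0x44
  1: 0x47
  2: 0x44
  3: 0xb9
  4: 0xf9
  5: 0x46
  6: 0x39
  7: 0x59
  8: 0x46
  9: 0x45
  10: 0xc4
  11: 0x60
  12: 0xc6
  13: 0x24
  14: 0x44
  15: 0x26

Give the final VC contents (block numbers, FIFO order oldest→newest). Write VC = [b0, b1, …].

0: 0x44 (blk 17, set 1) → MISS  vc=[]
1: 0x47 (blk 17, set 1) → L1-HIT  vc=[]
2: 0x44 (blk 17, set 1) → L1-HIT  vc=[]
3: 0xb9 (blk 46, set 6) → MISS  vc=[]
4: 0xf9 (blk 62, set 6) → MISS  vc=[46]
5: 0x46 (blk 17, set 1) → L1-HIT  vc=[46]
6: 0x39 (blk 14, set 6) → MISS  vc=[46, 62]
7: 0x59 (blk 22, set 6) → MISS  vc=[46, 62, 14]
8: 0x46 (blk 17, set 1) → L1-HIT  vc=[46, 62, 14]
9: 0x45 (blk 17, set 1) → L1-HIT  vc=[46, 62, 14]
10: 0xc4 (blk 49, set 1) → MISS  vc=[46, 62, 14, 17]
11: 0x60 (blk 24, set 0) → MISS  vc=[46, 62, 14, 17]
12: 0xc6 (blk 49, set 1) → L1-HIT  vc=[46, 62, 14, 17]
13: 0x24 (blk 9, set 1) → MISS  vc=[46, 62, 14, 17, 49]
14: 0x44 (blk 17, set 1) → VC-HIT  vc=[46, 62, 14, 9, 49]
15: 0x26 (blk 9, set 1) → VC-HIT  vc=[46, 62, 14, 17, 49]

VC = [46, 62, 14, 17, 49]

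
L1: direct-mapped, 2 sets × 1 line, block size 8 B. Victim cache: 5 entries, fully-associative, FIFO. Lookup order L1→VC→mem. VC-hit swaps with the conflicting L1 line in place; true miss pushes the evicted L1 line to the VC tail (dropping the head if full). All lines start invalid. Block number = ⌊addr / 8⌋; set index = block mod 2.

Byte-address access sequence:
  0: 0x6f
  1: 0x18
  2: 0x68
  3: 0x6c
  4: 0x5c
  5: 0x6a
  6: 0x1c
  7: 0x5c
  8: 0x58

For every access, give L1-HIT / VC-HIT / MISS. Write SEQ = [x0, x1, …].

SEQ = [MISS, MISS, VC-HIT, L1-HIT, MISS, VC-HIT, VC-HIT, VC-HIT, L1-HIT]

0: 0x6f (blk 13, set 1) → MISS  vc=[]
1: 0x18 (blk 3, set 1) → MISS  vc=[13]
2: 0x68 (blk 13, set 1) → VC-HIT  vc=[3]
3: 0x6c (blk 13, set 1) → L1-HIT  vc=[3]
4: 0x5c (blk 11, set 1) → MISS  vc=[3, 13]
5: 0x6a (blk 13, set 1) → VC-HIT  vc=[3, 11]
6: 0x1c (blk 3, set 1) → VC-HIT  vc=[13, 11]
7: 0x5c (blk 11, set 1) → VC-HIT  vc=[13, 3]
8: 0x58 (blk 11, set 1) → L1-HIT  vc=[13, 3]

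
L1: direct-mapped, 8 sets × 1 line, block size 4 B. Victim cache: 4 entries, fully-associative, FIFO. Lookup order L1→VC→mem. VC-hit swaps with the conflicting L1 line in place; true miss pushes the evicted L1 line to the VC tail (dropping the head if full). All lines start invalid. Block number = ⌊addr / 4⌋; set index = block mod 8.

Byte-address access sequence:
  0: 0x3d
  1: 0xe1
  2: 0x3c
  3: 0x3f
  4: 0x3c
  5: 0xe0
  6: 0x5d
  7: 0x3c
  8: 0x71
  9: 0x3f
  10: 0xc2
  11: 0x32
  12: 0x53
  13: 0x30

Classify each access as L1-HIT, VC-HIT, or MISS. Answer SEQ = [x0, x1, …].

  [0] addr=0x3d blk=15 s=7: MISS | VC []
  [1] addr=0xe1 blk=56 s=0: MISS | VC []
  [2] addr=0x3c blk=15 s=7: L1-HIT | VC []
  [3] addr=0x3f blk=15 s=7: L1-HIT | VC []
  [4] addr=0x3c blk=15 s=7: L1-HIT | VC []
  [5] addr=0xe0 blk=56 s=0: L1-HIT | VC []
  [6] addr=0x5d blk=23 s=7: MISS | VC [15]
  [7] addr=0x3c blk=15 s=7: VC-HIT | VC [23]
  [8] addr=0x71 blk=28 s=4: MISS | VC [23]
  [9] addr=0x3f blk=15 s=7: L1-HIT | VC [23]
  [10] addr=0xc2 blk=48 s=0: MISS | VC [23, 56]
  [11] addr=0x32 blk=12 s=4: MISS | VC [23, 56, 28]
  [12] addr=0x53 blk=20 s=4: MISS | VC [23, 56, 28, 12]
  [13] addr=0x30 blk=12 s=4: VC-HIT | VC [23, 56, 28, 20]

SEQ = [MISS, MISS, L1-HIT, L1-HIT, L1-HIT, L1-HIT, MISS, VC-HIT, MISS, L1-HIT, MISS, MISS, MISS, VC-HIT]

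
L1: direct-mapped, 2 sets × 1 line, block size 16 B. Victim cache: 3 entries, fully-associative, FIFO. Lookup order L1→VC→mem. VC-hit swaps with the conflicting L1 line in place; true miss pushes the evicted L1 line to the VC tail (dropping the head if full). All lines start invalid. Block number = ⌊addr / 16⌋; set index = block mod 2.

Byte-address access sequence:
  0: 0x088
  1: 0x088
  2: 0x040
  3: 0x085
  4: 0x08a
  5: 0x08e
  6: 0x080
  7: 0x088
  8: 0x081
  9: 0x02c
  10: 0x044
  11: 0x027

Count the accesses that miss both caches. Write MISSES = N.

MISSES = 3

0: 0x88 (blk 8, set 0) → MISS  vc=[]
1: 0x88 (blk 8, set 0) → L1-HIT  vc=[]
2: 0x40 (blk 4, set 0) → MISS  vc=[8]
3: 0x85 (blk 8, set 0) → VC-HIT  vc=[4]
4: 0x8a (blk 8, set 0) → L1-HIT  vc=[4]
5: 0x8e (blk 8, set 0) → L1-HIT  vc=[4]
6: 0x80 (blk 8, set 0) → L1-HIT  vc=[4]
7: 0x88 (blk 8, set 0) → L1-HIT  vc=[4]
8: 0x81 (blk 8, set 0) → L1-HIT  vc=[4]
9: 0x2c (blk 2, set 0) → MISS  vc=[4, 8]
10: 0x44 (blk 4, set 0) → VC-HIT  vc=[2, 8]
11: 0x27 (blk 2, set 0) → VC-HIT  vc=[4, 8]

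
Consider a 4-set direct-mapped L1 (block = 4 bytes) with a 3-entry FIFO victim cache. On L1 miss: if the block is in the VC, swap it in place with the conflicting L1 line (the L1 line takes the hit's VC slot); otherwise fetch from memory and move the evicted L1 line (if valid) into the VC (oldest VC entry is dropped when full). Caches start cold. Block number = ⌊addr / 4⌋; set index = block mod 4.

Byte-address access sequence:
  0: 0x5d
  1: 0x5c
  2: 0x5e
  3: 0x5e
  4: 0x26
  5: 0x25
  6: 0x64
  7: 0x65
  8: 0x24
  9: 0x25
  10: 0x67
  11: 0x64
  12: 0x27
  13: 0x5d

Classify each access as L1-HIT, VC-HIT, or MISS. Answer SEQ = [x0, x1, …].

SEQ = [MISS, L1-HIT, L1-HIT, L1-HIT, MISS, L1-HIT, MISS, L1-HIT, VC-HIT, L1-HIT, VC-HIT, L1-HIT, VC-HIT, L1-HIT]

  [0] addr=0x5d blk=23 s=3: MISS | VC []
  [1] addr=0x5c blk=23 s=3: L1-HIT | VC []
  [2] addr=0x5e blk=23 s=3: L1-HIT | VC []
  [3] addr=0x5e blk=23 s=3: L1-HIT | VC []
  [4] addr=0x26 blk=9 s=1: MISS | VC []
  [5] addr=0x25 blk=9 s=1: L1-HIT | VC []
  [6] addr=0x64 blk=25 s=1: MISS | VC [9]
  [7] addr=0x65 blk=25 s=1: L1-HIT | VC [9]
  [8] addr=0x24 blk=9 s=1: VC-HIT | VC [25]
  [9] addr=0x25 blk=9 s=1: L1-HIT | VC [25]
  [10] addr=0x67 blk=25 s=1: VC-HIT | VC [9]
  [11] addr=0x64 blk=25 s=1: L1-HIT | VC [9]
  [12] addr=0x27 blk=9 s=1: VC-HIT | VC [25]
  [13] addr=0x5d blk=23 s=3: L1-HIT | VC [25]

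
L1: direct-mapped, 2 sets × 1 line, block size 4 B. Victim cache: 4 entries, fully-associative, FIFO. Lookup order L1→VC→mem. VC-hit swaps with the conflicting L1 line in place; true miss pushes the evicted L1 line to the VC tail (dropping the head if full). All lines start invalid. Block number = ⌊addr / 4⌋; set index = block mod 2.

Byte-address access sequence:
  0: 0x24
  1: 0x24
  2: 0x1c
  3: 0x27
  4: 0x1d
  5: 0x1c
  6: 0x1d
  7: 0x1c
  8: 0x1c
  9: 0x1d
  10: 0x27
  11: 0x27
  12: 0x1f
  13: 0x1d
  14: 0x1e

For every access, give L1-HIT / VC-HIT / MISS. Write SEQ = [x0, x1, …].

SEQ = [MISS, L1-HIT, MISS, VC-HIT, VC-HIT, L1-HIT, L1-HIT, L1-HIT, L1-HIT, L1-HIT, VC-HIT, L1-HIT, VC-HIT, L1-HIT, L1-HIT]

  [0] addr=0x24 blk=9 s=1: MISS | VC []
  [1] addr=0x24 blk=9 s=1: L1-HIT | VC []
  [2] addr=0x1c blk=7 s=1: MISS | VC [9]
  [3] addr=0x27 blk=9 s=1: VC-HIT | VC [7]
  [4] addr=0x1d blk=7 s=1: VC-HIT | VC [9]
  [5] addr=0x1c blk=7 s=1: L1-HIT | VC [9]
  [6] addr=0x1d blk=7 s=1: L1-HIT | VC [9]
  [7] addr=0x1c blk=7 s=1: L1-HIT | VC [9]
  [8] addr=0x1c blk=7 s=1: L1-HIT | VC [9]
  [9] addr=0x1d blk=7 s=1: L1-HIT | VC [9]
  [10] addr=0x27 blk=9 s=1: VC-HIT | VC [7]
  [11] addr=0x27 blk=9 s=1: L1-HIT | VC [7]
  [12] addr=0x1f blk=7 s=1: VC-HIT | VC [9]
  [13] addr=0x1d blk=7 s=1: L1-HIT | VC [9]
  [14] addr=0x1e blk=7 s=1: L1-HIT | VC [9]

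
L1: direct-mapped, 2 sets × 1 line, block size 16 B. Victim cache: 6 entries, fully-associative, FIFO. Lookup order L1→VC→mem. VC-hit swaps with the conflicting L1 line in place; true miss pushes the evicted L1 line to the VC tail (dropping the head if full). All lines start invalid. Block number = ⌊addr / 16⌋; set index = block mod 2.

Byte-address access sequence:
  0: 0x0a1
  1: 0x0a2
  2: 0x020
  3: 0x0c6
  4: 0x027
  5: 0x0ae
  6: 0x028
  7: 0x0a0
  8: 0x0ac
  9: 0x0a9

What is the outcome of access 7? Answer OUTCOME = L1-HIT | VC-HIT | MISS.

0: 0xa1 (blk 10, set 0) → MISS  vc=[]
1: 0xa2 (blk 10, set 0) → L1-HIT  vc=[]
2: 0x20 (blk 2, set 0) → MISS  vc=[10]
3: 0xc6 (blk 12, set 0) → MISS  vc=[10, 2]
4: 0x27 (blk 2, set 0) → VC-HIT  vc=[10, 12]
5: 0xae (blk 10, set 0) → VC-HIT  vc=[2, 12]
6: 0x28 (blk 2, set 0) → VC-HIT  vc=[10, 12]
7: 0xa0 (blk 10, set 0) → VC-HIT  vc=[2, 12]
8: 0xac (blk 10, set 0) → L1-HIT  vc=[2, 12]
9: 0xa9 (blk 10, set 0) → L1-HIT  vc=[2, 12]

OUTCOME = VC-HIT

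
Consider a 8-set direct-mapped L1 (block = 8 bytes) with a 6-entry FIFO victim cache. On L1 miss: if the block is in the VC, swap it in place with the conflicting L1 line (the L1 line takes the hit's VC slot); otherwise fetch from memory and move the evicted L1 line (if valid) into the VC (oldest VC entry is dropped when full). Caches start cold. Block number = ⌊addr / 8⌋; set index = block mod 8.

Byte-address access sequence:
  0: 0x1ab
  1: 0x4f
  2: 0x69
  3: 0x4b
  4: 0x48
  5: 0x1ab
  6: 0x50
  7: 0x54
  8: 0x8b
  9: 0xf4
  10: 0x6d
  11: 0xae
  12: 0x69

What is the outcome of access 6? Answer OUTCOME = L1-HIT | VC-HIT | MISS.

#0 0x1ab→b53/s5 MISS; vc=[]
#1 0x4f→b9/s1 MISS; vc=[]
#2 0x69→b13/s5 MISS; vc=[53]
#3 0x4b→b9/s1 L1-HIT; vc=[53]
#4 0x48→b9/s1 L1-HIT; vc=[53]
#5 0x1ab→b53/s5 VC-HIT; vc=[13]
#6 0x50→b10/s2 MISS; vc=[13]
#7 0x54→b10/s2 L1-HIT; vc=[13]
#8 0x8b→b17/s1 MISS; vc=[13,9]
#9 0xf4→b30/s6 MISS; vc=[13,9]
#10 0x6d→b13/s5 VC-HIT; vc=[53,9]
#11 0xae→b21/s5 MISS; vc=[53,9,13]
#12 0x69→b13/s5 VC-HIT; vc=[53,9,21]

OUTCOME = MISS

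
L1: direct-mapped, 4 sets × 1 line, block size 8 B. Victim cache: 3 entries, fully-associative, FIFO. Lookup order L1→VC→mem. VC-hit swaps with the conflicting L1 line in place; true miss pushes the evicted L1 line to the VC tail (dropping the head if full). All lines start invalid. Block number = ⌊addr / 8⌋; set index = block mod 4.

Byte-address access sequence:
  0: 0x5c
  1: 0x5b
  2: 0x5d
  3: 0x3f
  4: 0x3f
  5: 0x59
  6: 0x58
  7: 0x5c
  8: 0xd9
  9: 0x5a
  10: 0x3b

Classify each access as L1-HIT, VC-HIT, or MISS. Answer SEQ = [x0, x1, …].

  [0] addr=0x5c blk=11 s=3: MISS | VC []
  [1] addr=0x5b blk=11 s=3: L1-HIT | VC []
  [2] addr=0x5d blk=11 s=3: L1-HIT | VC []
  [3] addr=0x3f blk=7 s=3: MISS | VC [11]
  [4] addr=0x3f blk=7 s=3: L1-HIT | VC [11]
  [5] addr=0x59 blk=11 s=3: VC-HIT | VC [7]
  [6] addr=0x58 blk=11 s=3: L1-HIT | VC [7]
  [7] addr=0x5c blk=11 s=3: L1-HIT | VC [7]
  [8] addr=0xd9 blk=27 s=3: MISS | VC [7, 11]
  [9] addr=0x5a blk=11 s=3: VC-HIT | VC [7, 27]
  [10] addr=0x3b blk=7 s=3: VC-HIT | VC [11, 27]

SEQ = [MISS, L1-HIT, L1-HIT, MISS, L1-HIT, VC-HIT, L1-HIT, L1-HIT, MISS, VC-HIT, VC-HIT]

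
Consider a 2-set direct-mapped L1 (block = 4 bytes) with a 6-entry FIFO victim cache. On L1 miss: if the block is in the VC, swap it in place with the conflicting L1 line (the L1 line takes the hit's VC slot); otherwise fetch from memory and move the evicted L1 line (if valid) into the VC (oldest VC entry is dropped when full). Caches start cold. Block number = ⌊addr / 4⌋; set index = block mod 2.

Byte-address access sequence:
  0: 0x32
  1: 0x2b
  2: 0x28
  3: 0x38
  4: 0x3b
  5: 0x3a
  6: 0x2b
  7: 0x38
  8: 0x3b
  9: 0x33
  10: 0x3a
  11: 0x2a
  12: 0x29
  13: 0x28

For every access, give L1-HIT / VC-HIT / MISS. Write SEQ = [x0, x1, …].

0: 0x32 (blk 12, set 0) → MISS  vc=[]
1: 0x2b (blk 10, set 0) → MISS  vc=[12]
2: 0x28 (blk 10, set 0) → L1-HIT  vc=[12]
3: 0x38 (blk 14, set 0) → MISS  vc=[12, 10]
4: 0x3b (blk 14, set 0) → L1-HIT  vc=[12, 10]
5: 0x3a (blk 14, set 0) → L1-HIT  vc=[12, 10]
6: 0x2b (blk 10, set 0) → VC-HIT  vc=[12, 14]
7: 0x38 (blk 14, set 0) → VC-HIT  vc=[12, 10]
8: 0x3b (blk 14, set 0) → L1-HIT  vc=[12, 10]
9: 0x33 (blk 12, set 0) → VC-HIT  vc=[14, 10]
10: 0x3a (blk 14, set 0) → VC-HIT  vc=[12, 10]
11: 0x2a (blk 10, set 0) → VC-HIT  vc=[12, 14]
12: 0x29 (blk 10, set 0) → L1-HIT  vc=[12, 14]
13: 0x28 (blk 10, set 0) → L1-HIT  vc=[12, 14]

SEQ = [MISS, MISS, L1-HIT, MISS, L1-HIT, L1-HIT, VC-HIT, VC-HIT, L1-HIT, VC-HIT, VC-HIT, VC-HIT, L1-HIT, L1-HIT]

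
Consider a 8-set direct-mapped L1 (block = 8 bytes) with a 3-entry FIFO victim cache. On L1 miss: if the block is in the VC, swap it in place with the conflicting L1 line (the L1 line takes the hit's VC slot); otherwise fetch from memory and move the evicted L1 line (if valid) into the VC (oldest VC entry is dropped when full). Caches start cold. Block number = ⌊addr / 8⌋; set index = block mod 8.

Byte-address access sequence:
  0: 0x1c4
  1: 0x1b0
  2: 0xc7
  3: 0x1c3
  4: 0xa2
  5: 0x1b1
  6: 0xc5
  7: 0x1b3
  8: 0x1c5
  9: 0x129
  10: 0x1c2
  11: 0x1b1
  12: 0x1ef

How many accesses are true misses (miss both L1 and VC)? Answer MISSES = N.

0: 0x1c4 (blk 56, set 0) → MISS  vc=[]
1: 0x1b0 (blk 54, set 6) → MISS  vc=[]
2: 0xc7 (blk 24, set 0) → MISS  vc=[56]
3: 0x1c3 (blk 56, set 0) → VC-HIT  vc=[24]
4: 0xa2 (blk 20, set 4) → MISS  vc=[24]
5: 0x1b1 (blk 54, set 6) → L1-HIT  vc=[24]
6: 0xc5 (blk 24, set 0) → VC-HIT  vc=[56]
7: 0x1b3 (blk 54, set 6) → L1-HIT  vc=[56]
8: 0x1c5 (blk 56, set 0) → VC-HIT  vc=[24]
9: 0x129 (blk 37, set 5) → MISS  vc=[24]
10: 0x1c2 (blk 56, set 0) → L1-HIT  vc=[24]
11: 0x1b1 (blk 54, set 6) → L1-HIT  vc=[24]
12: 0x1ef (blk 61, set 5) → MISS  vc=[24, 37]

MISSES = 6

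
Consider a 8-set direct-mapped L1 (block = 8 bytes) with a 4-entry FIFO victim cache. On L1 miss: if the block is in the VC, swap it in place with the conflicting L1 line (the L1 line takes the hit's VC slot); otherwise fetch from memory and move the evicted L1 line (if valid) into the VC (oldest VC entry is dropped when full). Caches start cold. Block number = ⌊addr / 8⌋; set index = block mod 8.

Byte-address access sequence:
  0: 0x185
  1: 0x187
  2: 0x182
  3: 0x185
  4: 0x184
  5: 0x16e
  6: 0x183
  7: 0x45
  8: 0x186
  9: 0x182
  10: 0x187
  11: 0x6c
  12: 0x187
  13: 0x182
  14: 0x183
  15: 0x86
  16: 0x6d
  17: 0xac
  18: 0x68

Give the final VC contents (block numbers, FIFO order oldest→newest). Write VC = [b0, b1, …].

VC = [8, 45, 48, 21]

  [0] addr=0x185 blk=48 s=0: MISS | VC []
  [1] addr=0x187 blk=48 s=0: L1-HIT | VC []
  [2] addr=0x182 blk=48 s=0: L1-HIT | VC []
  [3] addr=0x185 blk=48 s=0: L1-HIT | VC []
  [4] addr=0x184 blk=48 s=0: L1-HIT | VC []
  [5] addr=0x16e blk=45 s=5: MISS | VC []
  [6] addr=0x183 blk=48 s=0: L1-HIT | VC []
  [7] addr=0x45 blk=8 s=0: MISS | VC [48]
  [8] addr=0x186 blk=48 s=0: VC-HIT | VC [8]
  [9] addr=0x182 blk=48 s=0: L1-HIT | VC [8]
  [10] addr=0x187 blk=48 s=0: L1-HIT | VC [8]
  [11] addr=0x6c blk=13 s=5: MISS | VC [8, 45]
  [12] addr=0x187 blk=48 s=0: L1-HIT | VC [8, 45]
  [13] addr=0x182 blk=48 s=0: L1-HIT | VC [8, 45]
  [14] addr=0x183 blk=48 s=0: L1-HIT | VC [8, 45]
  [15] addr=0x86 blk=16 s=0: MISS | VC [8, 45, 48]
  [16] addr=0x6d blk=13 s=5: L1-HIT | VC [8, 45, 48]
  [17] addr=0xac blk=21 s=5: MISS | VC [8, 45, 48, 13]
  [18] addr=0x68 blk=13 s=5: VC-HIT | VC [8, 45, 48, 21]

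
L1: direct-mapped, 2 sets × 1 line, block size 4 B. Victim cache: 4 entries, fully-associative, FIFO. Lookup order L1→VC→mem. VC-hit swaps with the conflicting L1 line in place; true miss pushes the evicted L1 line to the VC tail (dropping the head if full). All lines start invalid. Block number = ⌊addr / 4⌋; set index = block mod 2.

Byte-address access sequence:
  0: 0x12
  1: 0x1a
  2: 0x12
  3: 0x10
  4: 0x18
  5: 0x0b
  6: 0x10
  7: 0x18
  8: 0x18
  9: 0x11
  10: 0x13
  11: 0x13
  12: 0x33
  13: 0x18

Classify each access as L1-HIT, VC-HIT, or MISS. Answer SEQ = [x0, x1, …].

  [0] addr=0x12 blk=4 s=0: MISS | VC []
  [1] addr=0x1a blk=6 s=0: MISS | VC [4]
  [2] addr=0x12 blk=4 s=0: VC-HIT | VC [6]
  [3] addr=0x10 blk=4 s=0: L1-HIT | VC [6]
  [4] addr=0x18 blk=6 s=0: VC-HIT | VC [4]
  [5] addr=0xb blk=2 s=0: MISS | VC [4, 6]
  [6] addr=0x10 blk=4 s=0: VC-HIT | VC [2, 6]
  [7] addr=0x18 blk=6 s=0: VC-HIT | VC [2, 4]
  [8] addr=0x18 blk=6 s=0: L1-HIT | VC [2, 4]
  [9] addr=0x11 blk=4 s=0: VC-HIT | VC [2, 6]
  [10] addr=0x13 blk=4 s=0: L1-HIT | VC [2, 6]
  [11] addr=0x13 blk=4 s=0: L1-HIT | VC [2, 6]
  [12] addr=0x33 blk=12 s=0: MISS | VC [2, 6, 4]
  [13] addr=0x18 blk=6 s=0: VC-HIT | VC [2, 12, 4]

SEQ = [MISS, MISS, VC-HIT, L1-HIT, VC-HIT, MISS, VC-HIT, VC-HIT, L1-HIT, VC-HIT, L1-HIT, L1-HIT, MISS, VC-HIT]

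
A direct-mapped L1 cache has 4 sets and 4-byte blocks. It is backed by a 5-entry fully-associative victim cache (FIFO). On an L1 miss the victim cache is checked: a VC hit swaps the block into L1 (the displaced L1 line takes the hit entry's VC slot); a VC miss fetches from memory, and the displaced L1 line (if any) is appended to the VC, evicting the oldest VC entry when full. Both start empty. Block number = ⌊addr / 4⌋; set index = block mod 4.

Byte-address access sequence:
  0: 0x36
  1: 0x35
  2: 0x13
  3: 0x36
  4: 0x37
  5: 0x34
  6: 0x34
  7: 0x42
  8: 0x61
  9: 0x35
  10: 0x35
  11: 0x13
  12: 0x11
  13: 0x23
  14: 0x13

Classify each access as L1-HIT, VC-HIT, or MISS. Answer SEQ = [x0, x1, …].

#0 0x36→b13/s1 MISS; vc=[]
#1 0x35→b13/s1 L1-HIT; vc=[]
#2 0x13→b4/s0 MISS; vc=[]
#3 0x36→b13/s1 L1-HIT; vc=[]
#4 0x37→b13/s1 L1-HIT; vc=[]
#5 0x34→b13/s1 L1-HIT; vc=[]
#6 0x34→b13/s1 L1-HIT; vc=[]
#7 0x42→b16/s0 MISS; vc=[4]
#8 0x61→b24/s0 MISS; vc=[4,16]
#9 0x35→b13/s1 L1-HIT; vc=[4,16]
#10 0x35→b13/s1 L1-HIT; vc=[4,16]
#11 0x13→b4/s0 VC-HIT; vc=[24,16]
#12 0x11→b4/s0 L1-HIT; vc=[24,16]
#13 0x23→b8/s0 MISS; vc=[24,16,4]
#14 0x13→b4/s0 VC-HIT; vc=[24,16,8]

SEQ = [MISS, L1-HIT, MISS, L1-HIT, L1-HIT, L1-HIT, L1-HIT, MISS, MISS, L1-HIT, L1-HIT, VC-HIT, L1-HIT, MISS, VC-HIT]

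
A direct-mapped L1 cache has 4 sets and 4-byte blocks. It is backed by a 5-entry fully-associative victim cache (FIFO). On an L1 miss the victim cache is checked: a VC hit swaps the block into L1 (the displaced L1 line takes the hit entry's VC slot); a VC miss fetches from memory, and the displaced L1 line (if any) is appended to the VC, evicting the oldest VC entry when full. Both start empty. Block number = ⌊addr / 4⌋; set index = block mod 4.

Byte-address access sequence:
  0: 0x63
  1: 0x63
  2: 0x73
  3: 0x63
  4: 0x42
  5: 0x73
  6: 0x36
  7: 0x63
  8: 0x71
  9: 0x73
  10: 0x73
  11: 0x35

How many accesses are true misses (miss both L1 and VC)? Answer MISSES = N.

MISSES = 4

  [0] addr=0x63 blk=24 s=0: MISS | VC []
  [1] addr=0x63 blk=24 s=0: L1-HIT | VC []
  [2] addr=0x73 blk=28 s=0: MISS | VC [24]
  [3] addr=0x63 blk=24 s=0: VC-HIT | VC [28]
  [4] addr=0x42 blk=16 s=0: MISS | VC [28, 24]
  [5] addr=0x73 blk=28 s=0: VC-HIT | VC [16, 24]
  [6] addr=0x36 blk=13 s=1: MISS | VC [16, 24]
  [7] addr=0x63 blk=24 s=0: VC-HIT | VC [16, 28]
  [8] addr=0x71 blk=28 s=0: VC-HIT | VC [16, 24]
  [9] addr=0x73 blk=28 s=0: L1-HIT | VC [16, 24]
  [10] addr=0x73 blk=28 s=0: L1-HIT | VC [16, 24]
  [11] addr=0x35 blk=13 s=1: L1-HIT | VC [16, 24]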